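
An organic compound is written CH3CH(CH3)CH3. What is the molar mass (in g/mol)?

58.12 g/mol

Element totals:
  C: 4
  H: 10
Molecular formula: C4H10.
  M = 4(12.011) + 10(1.008)
    = 48.044 + 10.080 = 58.124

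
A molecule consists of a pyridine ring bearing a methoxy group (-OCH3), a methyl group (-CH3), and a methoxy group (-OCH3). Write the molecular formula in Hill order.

Atom tally by fragment:
  pyridine ring core → C:5 H:5 N:1
  (− 3 ring H displaced by substituents)
  + OCH3 → C:1 H:3 O:1
  + CH3 → C:1 H:3
  + OCH3 → C:1 H:3 O:1
Element totals:
  C: 8
  H: 11
  N: 1
  O: 2

C8H11NO2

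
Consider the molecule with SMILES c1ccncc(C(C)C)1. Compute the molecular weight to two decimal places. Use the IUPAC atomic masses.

121.18 g/mol

Atom tally by fragment:
  pyridine ring core → C:5 H:5 N:1
  (− 1 ring H displaced by substituents)
  + CH(CH3)2 → C:3 H:7
Element totals:
  C: 8
  H: 11
  N: 1
Molecular formula: C8H11N.
  M = 8(12.011) + 11(1.008) + 14.007
    = 96.088 + 11.088 + 14.007 = 121.183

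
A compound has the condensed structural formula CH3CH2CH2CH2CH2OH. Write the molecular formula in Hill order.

C5H12O

Element totals:
  C: 5
  H: 12
  O: 1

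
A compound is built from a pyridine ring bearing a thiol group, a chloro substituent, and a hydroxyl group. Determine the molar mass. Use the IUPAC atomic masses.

Atom tally by fragment:
  pyridine ring core → C:5 H:5 N:1
  (− 3 ring H displaced by substituents)
  + SH → S:1 H:1
  + Cl → Cl:1
  + OH → O:1 H:1
Element totals:
  C: 5
  H: 4
  Cl: 1
  N: 1
  O: 1
  S: 1
Molecular formula: C5H4ClNOS.
  M = 5(12.011) + 4(1.008) + 35.45 + 14.007 + 15.999 + 32.06
    = 60.055 + 4.032 + 35.450 + 14.007 + 15.999 + 32.060 = 161.603

161.60 g/mol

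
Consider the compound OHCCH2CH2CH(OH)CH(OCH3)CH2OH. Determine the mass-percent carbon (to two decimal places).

Element totals:
  C: 7
  H: 14
  O: 4
Molecular formula: C7H14O4.
Molar mass = 162.185 g/mol.
Mass from C: 7 × 12.011 = 84.077 g/mol.
%C = 84.077 / 162.185 × 100 = 51.84%.

51.84%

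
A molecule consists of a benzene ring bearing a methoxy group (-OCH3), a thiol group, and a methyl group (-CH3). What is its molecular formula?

Atom tally by fragment:
  benzene ring core → C:6 H:6
  (− 3 ring H displaced by substituents)
  + OCH3 → C:1 H:3 O:1
  + SH → S:1 H:1
  + CH3 → C:1 H:3
Element totals:
  C: 8
  H: 10
  O: 1
  S: 1

C8H10OS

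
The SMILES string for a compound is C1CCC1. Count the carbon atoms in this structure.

Atom tally by fragment:
  cyclobutane ring core → C:4 H:8
Element totals:
  C: 4
  H: 8

4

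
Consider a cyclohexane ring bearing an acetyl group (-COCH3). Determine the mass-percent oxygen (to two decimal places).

Atom tally by fragment:
  cyclohexane ring core → C:6 H:12
  (− 1 ring H displaced by substituents)
  + COCH3 → C:2 H:3 O:1
Element totals:
  C: 8
  H: 14
  O: 1
Molecular formula: C8H14O.
Molar mass = 126.199 g/mol.
Mass from O: 1 × 15.999 = 15.999 g/mol.
%O = 15.999 / 126.199 × 100 = 12.68%.

12.68%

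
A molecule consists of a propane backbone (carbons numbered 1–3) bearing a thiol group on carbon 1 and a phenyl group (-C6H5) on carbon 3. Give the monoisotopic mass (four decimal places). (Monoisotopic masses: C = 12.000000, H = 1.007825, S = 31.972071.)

152.0660

Atom tally by fragment:
  HSCH2 → C:1 H:3 S:1
  CH2 → C:1 H:2
  CH2C6H5 → C:7 H:7
Element totals:
  C: 9
  H: 12
  S: 1
Molecular formula: C9H12S.
  M = 9(12.0) + 12(1.007825) + 31.972071
    = 108.000000 + 12.093900 + 31.972071 = 152.065971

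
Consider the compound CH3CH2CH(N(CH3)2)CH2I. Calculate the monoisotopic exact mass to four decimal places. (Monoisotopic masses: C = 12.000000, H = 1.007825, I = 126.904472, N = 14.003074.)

Atom tally by fragment:
  CH3 → C:1 H:3
  CH2 → C:1 H:2
  CH(N(CH3)2) → C:3 H:7 N:1
  CH2I → C:1 H:2 I:1
Element totals:
  C: 6
  H: 14
  I: 1
  N: 1
Molecular formula: C6H14IN.
  M = 6(12.0) + 14(1.007825) + 126.904472 + 14.003074
    = 72.000000 + 14.109550 + 126.904472 + 14.003074 = 227.017096

227.0171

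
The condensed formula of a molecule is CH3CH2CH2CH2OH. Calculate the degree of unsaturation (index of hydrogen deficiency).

Element totals:
  C: 4
  H: 10
  O: 1
Molecular formula: C4H10O.
DoU = (2C + 2 + N − H − X) / 2 = (2·4 + 2 + 0 − 10 − 0) / 2 = 0.

0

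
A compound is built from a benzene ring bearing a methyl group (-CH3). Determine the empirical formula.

Atom tally by fragment:
  benzene ring core → C:6 H:6
  (− 1 ring H displaced by substituents)
  + CH3 → C:1 H:3
Element totals:
  C: 7
  H: 8
Molecular formula: C7H8.
gcd of subscripts (7, 8) = 1, so the empirical formula equals the molecular formula.

C7H8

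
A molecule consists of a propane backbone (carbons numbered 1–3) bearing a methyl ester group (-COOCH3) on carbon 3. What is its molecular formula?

C5H10O2

Atom tally by fragment:
  CH3 → C:1 H:3
  CH2 → C:1 H:2
  CH2COOCH3 → C:3 H:5 O:2
Element totals:
  C: 5
  H: 10
  O: 2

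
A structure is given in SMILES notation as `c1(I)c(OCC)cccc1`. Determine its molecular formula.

Atom tally by fragment:
  benzene ring core → C:6 H:6
  (− 2 ring H displaced by substituents)
  + I → I:1
  + OC2H5 → C:2 H:5 O:1
Element totals:
  C: 8
  H: 9
  I: 1
  O: 1

C8H9IO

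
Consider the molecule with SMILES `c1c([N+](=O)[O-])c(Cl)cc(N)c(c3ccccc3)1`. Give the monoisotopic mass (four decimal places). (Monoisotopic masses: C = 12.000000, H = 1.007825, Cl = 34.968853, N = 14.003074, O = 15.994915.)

Atom tally by fragment:
  benzene ring core → C:6 H:6
  (− 4 ring H displaced by substituents)
  + NO2 → N:1 O:2
  + Cl → Cl:1
  + NH2 → N:1 H:2
  + C6H5 → C:6 H:5
Element totals:
  C: 12
  H: 9
  Cl: 1
  N: 2
  O: 2
Molecular formula: C12H9ClN2O2.
  M = 12(12.0) + 9(1.007825) + 34.968853 + 2(14.003074) + 2(15.994915)
    = 144.000000 + 9.070425 + 34.968853 + 28.006148 + 31.989830 = 248.035256

248.0353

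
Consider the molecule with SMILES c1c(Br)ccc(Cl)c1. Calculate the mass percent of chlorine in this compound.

18.52%

Atom tally by fragment:
  benzene ring core → C:6 H:6
  (− 2 ring H displaced by substituents)
  + Br → Br:1
  + Cl → Cl:1
Element totals:
  C: 6
  H: 4
  Br: 1
  Cl: 1
Molecular formula: C6H4BrCl.
Molar mass = 191.452 g/mol.
Mass from Cl: 1 × 35.45 = 35.450 g/mol.
%Cl = 35.450 / 191.452 × 100 = 18.52%.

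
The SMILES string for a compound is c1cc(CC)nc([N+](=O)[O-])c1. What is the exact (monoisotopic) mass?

Atom tally by fragment:
  pyridine ring core → C:5 H:5 N:1
  (− 2 ring H displaced by substituents)
  + C2H5 → C:2 H:5
  + NO2 → N:1 O:2
Element totals:
  C: 7
  H: 8
  N: 2
  O: 2
Molecular formula: C7H8N2O2.
  M = 7(12.0) + 8(1.007825) + 2(14.003074) + 2(15.994915)
    = 84.000000 + 8.062600 + 28.006148 + 31.989830 = 152.058578

152.0586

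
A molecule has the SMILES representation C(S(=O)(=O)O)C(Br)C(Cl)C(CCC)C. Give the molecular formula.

Atom tally by fragment:
  HO3SCH2 → C:1 H:3 S:1 O:3
  CH(Br) → C:1 H:1 Br:1
  CH(Cl) → C:1 H:1 Cl:1
  CH(CH2CH2CH3) → C:4 H:8
  CH3 → C:1 H:3
Element totals:
  C: 8
  H: 16
  Br: 1
  Cl: 1
  O: 3
  S: 1

C8H16BrClO3S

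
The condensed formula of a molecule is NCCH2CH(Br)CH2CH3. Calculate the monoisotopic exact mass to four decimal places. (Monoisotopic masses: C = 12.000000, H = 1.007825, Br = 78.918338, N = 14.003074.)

Element totals:
  C: 5
  H: 8
  Br: 1
  N: 1
Molecular formula: C5H8BrN.
  M = 5(12.0) + 8(1.007825) + 78.918338 + 14.003074
    = 60.000000 + 8.062600 + 78.918338 + 14.003074 = 160.984012

160.9840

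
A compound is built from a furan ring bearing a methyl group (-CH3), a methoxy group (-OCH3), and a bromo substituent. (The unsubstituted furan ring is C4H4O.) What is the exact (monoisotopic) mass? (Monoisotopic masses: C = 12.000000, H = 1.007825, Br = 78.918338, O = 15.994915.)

Atom tally by fragment:
  furan ring core → C:4 H:4 O:1
  (− 3 ring H displaced by substituents)
  + CH3 → C:1 H:3
  + OCH3 → C:1 H:3 O:1
  + Br → Br:1
Element totals:
  C: 6
  H: 7
  Br: 1
  O: 2
Molecular formula: C6H7BrO2.
  M = 6(12.0) + 7(1.007825) + 78.918338 + 2(15.994915)
    = 72.000000 + 7.054775 + 78.918338 + 31.989830 = 189.962943

189.9629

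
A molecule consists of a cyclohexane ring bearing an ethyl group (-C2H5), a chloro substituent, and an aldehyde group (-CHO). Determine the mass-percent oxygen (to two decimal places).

9.16%

Atom tally by fragment:
  cyclohexane ring core → C:6 H:12
  (− 3 ring H displaced by substituents)
  + C2H5 → C:2 H:5
  + Cl → Cl:1
  + CHO → C:1 H:1 O:1
Element totals:
  C: 9
  H: 15
  Cl: 1
  O: 1
Molecular formula: C9H15ClO.
Molar mass = 174.668 g/mol.
Mass from O: 1 × 15.999 = 15.999 g/mol.
%O = 15.999 / 174.668 × 100 = 9.16%.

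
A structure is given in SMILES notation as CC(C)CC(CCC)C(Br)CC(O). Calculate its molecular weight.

251.21 g/mol

Atom tally by fragment:
  CH3 → C:1 H:3
  CH(CH3) → C:2 H:4
  CH2 → C:1 H:2
  CH(CH2CH2CH3) → C:4 H:8
  CH(Br) → C:1 H:1 Br:1
  CH2 → C:1 H:2
  CH2OH → C:1 H:3 O:1
Element totals:
  C: 11
  H: 23
  Br: 1
  O: 1
Molecular formula: C11H23BrO.
  M = 11(12.011) + 23(1.008) + 79.904 + 15.999
    = 132.121 + 23.184 + 79.904 + 15.999 = 251.208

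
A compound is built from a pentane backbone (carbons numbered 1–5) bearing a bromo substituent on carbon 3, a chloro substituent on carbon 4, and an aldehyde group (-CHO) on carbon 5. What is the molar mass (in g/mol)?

Atom tally by fragment:
  CH3 → C:1 H:3
  CH2 → C:1 H:2
  CH(Br) → C:1 H:1 Br:1
  CH(Cl) → C:1 H:1 Cl:1
  CH2CHO → C:2 H:3 O:1
Element totals:
  C: 6
  H: 10
  Br: 1
  Cl: 1
  O: 1
Molecular formula: C6H10BrClO.
  M = 6(12.011) + 10(1.008) + 79.904 + 35.45 + 15.999
    = 72.066 + 10.080 + 79.904 + 35.450 + 15.999 = 213.499

213.50 g/mol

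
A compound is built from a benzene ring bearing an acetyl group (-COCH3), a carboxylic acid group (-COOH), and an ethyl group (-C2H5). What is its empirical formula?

Atom tally by fragment:
  benzene ring core → C:6 H:6
  (− 3 ring H displaced by substituents)
  + COCH3 → C:2 H:3 O:1
  + COOH → C:1 H:1 O:2
  + C2H5 → C:2 H:5
Element totals:
  C: 11
  H: 12
  O: 3
Molecular formula: C11H12O3.
gcd of subscripts (11, 12, 3) = 1, so the empirical formula equals the molecular formula.

C11H12O3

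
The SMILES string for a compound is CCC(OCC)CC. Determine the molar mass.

Atom tally by fragment:
  CH3 → C:1 H:3
  CH2 → C:1 H:2
  CH(OC2H5) → C:3 H:6 O:1
  CH2 → C:1 H:2
  CH3 → C:1 H:3
Element totals:
  C: 7
  H: 16
  O: 1
Molecular formula: C7H16O.
  M = 7(12.011) + 16(1.008) + 15.999
    = 84.077 + 16.128 + 15.999 = 116.204

116.20 g/mol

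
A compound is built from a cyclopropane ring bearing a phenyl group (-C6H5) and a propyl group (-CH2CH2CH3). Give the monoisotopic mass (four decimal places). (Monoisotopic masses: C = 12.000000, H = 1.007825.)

160.1252

Atom tally by fragment:
  cyclopropane ring core → C:3 H:6
  (− 2 ring H displaced by substituents)
  + C6H5 → C:6 H:5
  + CH2CH2CH3 → C:3 H:7
Element totals:
  C: 12
  H: 16
Molecular formula: C12H16.
  M = 12(12.0) + 16(1.007825)
    = 144.000000 + 16.125200 = 160.125200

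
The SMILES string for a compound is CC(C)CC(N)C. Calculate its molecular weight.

Atom tally by fragment:
  CH3 → C:1 H:3
  CH(CH3) → C:2 H:4
  CH2 → C:1 H:2
  CH(NH2) → C:1 H:3 N:1
  CH3 → C:1 H:3
Element totals:
  C: 6
  H: 15
  N: 1
Molecular formula: C6H15N.
  M = 6(12.011) + 15(1.008) + 14.007
    = 72.066 + 15.120 + 14.007 = 101.193

101.19 g/mol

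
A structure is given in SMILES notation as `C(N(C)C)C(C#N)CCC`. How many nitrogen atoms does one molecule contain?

2

Atom tally by fragment:
  (CH3)2NCH2 → C:3 H:8 N:1
  CH(CN) → C:2 H:1 N:1
  CH2 → C:1 H:2
  CH2 → C:1 H:2
  CH3 → C:1 H:3
Element totals:
  C: 8
  H: 16
  N: 2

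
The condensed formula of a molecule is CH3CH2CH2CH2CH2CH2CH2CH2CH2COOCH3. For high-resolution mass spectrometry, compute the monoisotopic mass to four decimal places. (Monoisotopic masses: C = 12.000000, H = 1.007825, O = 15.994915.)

Element totals:
  C: 11
  H: 22
  O: 2
Molecular formula: C11H22O2.
  M = 11(12.0) + 22(1.007825) + 2(15.994915)
    = 132.000000 + 22.172150 + 31.989830 = 186.161980

186.1620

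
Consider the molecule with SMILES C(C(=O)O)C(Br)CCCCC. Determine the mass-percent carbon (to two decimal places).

Atom tally by fragment:
  HOOCCH2 → C:2 H:3 O:2
  CH(Br) → C:1 H:1 Br:1
  CH2 → C:1 H:2
  CH2 → C:1 H:2
  CH2 → C:1 H:2
  CH2 → C:1 H:2
  CH3 → C:1 H:3
Element totals:
  C: 8
  H: 15
  Br: 1
  O: 2
Molecular formula: C8H15BrO2.
Molar mass = 223.110 g/mol.
Mass from C: 8 × 12.011 = 96.088 g/mol.
%C = 96.088 / 223.110 × 100 = 43.07%.

43.07%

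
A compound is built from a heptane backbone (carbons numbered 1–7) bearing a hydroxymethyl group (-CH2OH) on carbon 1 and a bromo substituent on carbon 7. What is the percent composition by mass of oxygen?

Atom tally by fragment:
  HOCH2CH2 → C:2 H:5 O:1
  CH2 → C:1 H:2
  CH2 → C:1 H:2
  CH2 → C:1 H:2
  CH2 → C:1 H:2
  CH2 → C:1 H:2
  CH2Br → C:1 H:2 Br:1
Element totals:
  C: 8
  H: 17
  Br: 1
  O: 1
Molecular formula: C8H17BrO.
Molar mass = 209.127 g/mol.
Mass from O: 1 × 15.999 = 15.999 g/mol.
%O = 15.999 / 209.127 × 100 = 7.65%.

7.65%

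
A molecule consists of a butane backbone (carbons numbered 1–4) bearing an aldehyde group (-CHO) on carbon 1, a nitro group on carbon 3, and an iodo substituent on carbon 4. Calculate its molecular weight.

257.03 g/mol

Atom tally by fragment:
  OHCCH2 → C:2 H:3 O:1
  CH2 → C:1 H:2
  CH(NO2) → C:1 H:1 N:1 O:2
  CH2I → C:1 H:2 I:1
Element totals:
  C: 5
  H: 8
  I: 1
  N: 1
  O: 3
Molecular formula: C5H8INO3.
  M = 5(12.011) + 8(1.008) + 126.904 + 14.007 + 3(15.999)
    = 60.055 + 8.064 + 126.904 + 14.007 + 47.997 = 257.027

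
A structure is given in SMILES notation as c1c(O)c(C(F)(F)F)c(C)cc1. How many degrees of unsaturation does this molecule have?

Atom tally by fragment:
  benzene ring core → C:6 H:6
  (− 3 ring H displaced by substituents)
  + OH → O:1 H:1
  + CF3 → C:1 F:3
  + CH3 → C:1 H:3
Element totals:
  C: 8
  H: 7
  F: 3
  O: 1
Molecular formula: C8H7F3O.
DoU = (2C + 2 + N − H − X) / 2 = (2·8 + 2 + 0 − 7 − 3) / 2 = 4.

4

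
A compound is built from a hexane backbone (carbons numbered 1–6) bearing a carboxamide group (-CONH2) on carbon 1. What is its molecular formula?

Atom tally by fragment:
  H2NOCCH2 → C:2 H:4 O:1 N:1
  CH2 → C:1 H:2
  CH2 → C:1 H:2
  CH2 → C:1 H:2
  CH2 → C:1 H:2
  CH3 → C:1 H:3
Element totals:
  C: 7
  H: 15
  N: 1
  O: 1

C7H15NO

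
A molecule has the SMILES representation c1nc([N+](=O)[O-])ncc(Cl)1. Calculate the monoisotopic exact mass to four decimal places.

Atom tally by fragment:
  pyrimidine ring core → C:4 H:4 N:2
  (− 2 ring H displaced by substituents)
  + NO2 → N:1 O:2
  + Cl → Cl:1
Element totals:
  C: 4
  H: 2
  Cl: 1
  N: 3
  O: 2
Molecular formula: C4H2ClN3O2.
  M = 4(12.0) + 2(1.007825) + 34.968853 + 3(14.003074) + 2(15.994915)
    = 48.000000 + 2.015650 + 34.968853 + 42.009222 + 31.989830 = 158.983555

158.9836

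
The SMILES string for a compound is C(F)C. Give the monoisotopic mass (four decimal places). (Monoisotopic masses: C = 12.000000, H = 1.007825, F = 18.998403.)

48.0375

Atom tally by fragment:
  FCH2 → C:1 H:2 F:1
  CH3 → C:1 H:3
Element totals:
  C: 2
  H: 5
  F: 1
Molecular formula: C2H5F.
  M = 2(12.0) + 5(1.007825) + 18.998403
    = 24.000000 + 5.039125 + 18.998403 = 48.037528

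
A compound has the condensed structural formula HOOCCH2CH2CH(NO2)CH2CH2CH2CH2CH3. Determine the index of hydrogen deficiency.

Atom tally by fragment:
  HOOCCH2 → C:2 H:3 O:2
  CH2 → C:1 H:2
  CH(NO2) → C:1 H:1 N:1 O:2
  CH2 → C:1 H:2
  CH2 → C:1 H:2
  CH2 → C:1 H:2
  CH2 → C:1 H:2
  CH3 → C:1 H:3
Element totals:
  C: 9
  H: 17
  N: 1
  O: 4
Molecular formula: C9H17NO4.
DoU = (2C + 2 + N − H − X) / 2 = (2·9 + 2 + 1 − 17 − 0) / 2 = 2.

2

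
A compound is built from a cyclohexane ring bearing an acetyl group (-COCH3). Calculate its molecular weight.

Atom tally by fragment:
  cyclohexane ring core → C:6 H:12
  (− 1 ring H displaced by substituents)
  + COCH3 → C:2 H:3 O:1
Element totals:
  C: 8
  H: 14
  O: 1
Molecular formula: C8H14O.
  M = 8(12.011) + 14(1.008) + 15.999
    = 96.088 + 14.112 + 15.999 = 126.199

126.20 g/mol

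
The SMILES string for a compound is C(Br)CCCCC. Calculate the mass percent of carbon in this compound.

43.66%

Atom tally by fragment:
  BrCH2 → C:1 H:2 Br:1
  CH2 → C:1 H:2
  CH2 → C:1 H:2
  CH2 → C:1 H:2
  CH2 → C:1 H:2
  CH3 → C:1 H:3
Element totals:
  C: 6
  H: 13
  Br: 1
Molecular formula: C6H13Br.
Molar mass = 165.074 g/mol.
Mass from C: 6 × 12.011 = 72.066 g/mol.
%C = 72.066 / 165.074 × 100 = 43.66%.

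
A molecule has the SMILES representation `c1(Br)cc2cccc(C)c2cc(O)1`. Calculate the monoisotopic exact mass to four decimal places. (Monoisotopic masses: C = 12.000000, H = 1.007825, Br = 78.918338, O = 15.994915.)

235.9837

Atom tally by fragment:
  naphthalene ring system core → C:10 H:8
  (− 3 ring H displaced by substituents)
  + Br → Br:1
  + CH3 → C:1 H:3
  + OH → O:1 H:1
Element totals:
  C: 11
  H: 9
  Br: 1
  O: 1
Molecular formula: C11H9BrO.
  M = 11(12.0) + 9(1.007825) + 78.918338 + 15.994915
    = 132.000000 + 9.070425 + 78.918338 + 15.994915 = 235.983678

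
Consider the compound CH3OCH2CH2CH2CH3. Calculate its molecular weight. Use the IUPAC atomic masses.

88.15 g/mol

Atom tally by fragment:
  CH3OCH2 → C:2 H:5 O:1
  CH2 → C:1 H:2
  CH2 → C:1 H:2
  CH3 → C:1 H:3
Element totals:
  C: 5
  H: 12
  O: 1
Molecular formula: C5H12O.
  M = 5(12.011) + 12(1.008) + 15.999
    = 60.055 + 12.096 + 15.999 = 88.150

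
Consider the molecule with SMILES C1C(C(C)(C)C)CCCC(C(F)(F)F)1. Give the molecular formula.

Atom tally by fragment:
  cyclohexane ring core → C:6 H:12
  (− 2 ring H displaced by substituents)
  + C(CH3)3 → C:4 H:9
  + CF3 → C:1 F:3
Element totals:
  C: 11
  H: 19
  F: 3

C11H19F3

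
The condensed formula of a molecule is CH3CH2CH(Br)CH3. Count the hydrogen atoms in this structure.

Element totals:
  C: 4
  H: 9
  Br: 1

9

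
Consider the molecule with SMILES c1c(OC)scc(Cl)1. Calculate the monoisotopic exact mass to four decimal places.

Atom tally by fragment:
  thiophene ring core → C:4 H:4 S:1
  (− 2 ring H displaced by substituents)
  + OCH3 → C:1 H:3 O:1
  + Cl → Cl:1
Element totals:
  C: 5
  H: 5
  Cl: 1
  O: 1
  S: 1
Molecular formula: C5H5ClOS.
  M = 5(12.0) + 5(1.007825) + 34.968853 + 15.994915 + 31.972071
    = 60.000000 + 5.039125 + 34.968853 + 15.994915 + 31.972071 = 147.974964

147.9750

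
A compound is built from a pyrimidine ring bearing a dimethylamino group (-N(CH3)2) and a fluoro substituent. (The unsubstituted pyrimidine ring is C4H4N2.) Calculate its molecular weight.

Atom tally by fragment:
  pyrimidine ring core → C:4 H:4 N:2
  (− 2 ring H displaced by substituents)
  + N(CH3)2 → N:1 C:2 H:6
  + F → F:1
Element totals:
  C: 6
  H: 8
  F: 1
  N: 3
Molecular formula: C6H8FN3.
  M = 6(12.011) + 8(1.008) + 18.998 + 3(14.007)
    = 72.066 + 8.064 + 18.998 + 42.021 = 141.149

141.15 g/mol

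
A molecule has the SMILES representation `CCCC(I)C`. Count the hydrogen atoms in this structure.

Atom tally by fragment:
  CH3 → C:1 H:3
  CH2 → C:1 H:2
  CH2 → C:1 H:2
  CH(I) → C:1 H:1 I:1
  CH3 → C:1 H:3
Element totals:
  C: 5
  H: 11
  I: 1

11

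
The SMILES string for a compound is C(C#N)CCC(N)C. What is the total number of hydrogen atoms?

Atom tally by fragment:
  NCCH2 → C:2 H:2 N:1
  CH2 → C:1 H:2
  CH2 → C:1 H:2
  CH(NH2) → C:1 H:3 N:1
  CH3 → C:1 H:3
Element totals:
  C: 6
  H: 12
  N: 2

12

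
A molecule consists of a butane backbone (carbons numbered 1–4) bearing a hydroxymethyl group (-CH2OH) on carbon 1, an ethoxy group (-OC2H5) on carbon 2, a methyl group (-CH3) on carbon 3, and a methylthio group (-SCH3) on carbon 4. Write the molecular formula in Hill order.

C9H20O2S

Atom tally by fragment:
  HOCH2CH2 → C:2 H:5 O:1
  CH(OC2H5) → C:3 H:6 O:1
  CH(CH3) → C:2 H:4
  CH2SCH3 → C:2 H:5 S:1
Element totals:
  C: 9
  H: 20
  O: 2
  S: 1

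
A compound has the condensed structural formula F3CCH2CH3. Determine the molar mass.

98.07 g/mol

Atom tally by fragment:
  F3CCH2 → C:2 H:2 F:3
  CH3 → C:1 H:3
Element totals:
  C: 3
  H: 5
  F: 3
Molecular formula: C3H5F3.
  M = 3(12.011) + 5(1.008) + 3(18.998)
    = 36.033 + 5.040 + 56.994 = 98.067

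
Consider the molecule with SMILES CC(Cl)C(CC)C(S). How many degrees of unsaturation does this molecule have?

Atom tally by fragment:
  CH3 → C:1 H:3
  CH(Cl) → C:1 H:1 Cl:1
  CH(C2H5) → C:3 H:6
  CH2SH → C:1 H:3 S:1
Element totals:
  C: 6
  H: 13
  Cl: 1
  S: 1
Molecular formula: C6H13ClS.
DoU = (2C + 2 + N − H − X) / 2 = (2·6 + 2 + 0 − 13 − 1) / 2 = 0.

0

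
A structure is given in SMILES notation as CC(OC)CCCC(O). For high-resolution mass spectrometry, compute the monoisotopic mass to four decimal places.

Atom tally by fragment:
  CH3 → C:1 H:3
  CH(OCH3) → C:2 H:4 O:1
  CH2 → C:1 H:2
  CH2 → C:1 H:2
  CH2 → C:1 H:2
  CH2OH → C:1 H:3 O:1
Element totals:
  C: 7
  H: 16
  O: 2
Molecular formula: C7H16O2.
  M = 7(12.0) + 16(1.007825) + 2(15.994915)
    = 84.000000 + 16.125200 + 31.989830 = 132.115030

132.1150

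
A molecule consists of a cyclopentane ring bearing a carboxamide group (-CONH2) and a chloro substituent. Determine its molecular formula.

C6H10ClNO

Atom tally by fragment:
  cyclopentane ring core → C:5 H:10
  (− 2 ring H displaced by substituents)
  + CONH2 → C:1 H:2 O:1 N:1
  + Cl → Cl:1
Element totals:
  C: 6
  H: 10
  Cl: 1
  N: 1
  O: 1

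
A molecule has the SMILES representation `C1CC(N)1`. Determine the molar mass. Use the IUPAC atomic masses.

57.10 g/mol

Atom tally by fragment:
  cyclopropane ring core → C:3 H:6
  (− 1 ring H displaced by substituents)
  + NH2 → N:1 H:2
Element totals:
  C: 3
  H: 7
  N: 1
Molecular formula: C3H7N.
  M = 3(12.011) + 7(1.008) + 14.007
    = 36.033 + 7.056 + 14.007 = 57.096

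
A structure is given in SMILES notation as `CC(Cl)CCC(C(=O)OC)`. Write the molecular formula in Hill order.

Atom tally by fragment:
  CH3 → C:1 H:3
  CH(Cl) → C:1 H:1 Cl:1
  CH2 → C:1 H:2
  CH2 → C:1 H:2
  CH2COOCH3 → C:3 H:5 O:2
Element totals:
  C: 7
  H: 13
  Cl: 1
  O: 2

C7H13ClO2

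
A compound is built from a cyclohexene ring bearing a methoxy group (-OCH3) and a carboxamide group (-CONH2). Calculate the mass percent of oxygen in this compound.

Atom tally by fragment:
  cyclohexene ring core → C:6 H:10
  (− 2 ring H displaced by substituents)
  + OCH3 → C:1 H:3 O:1
  + CONH2 → C:1 H:2 O:1 N:1
Element totals:
  C: 8
  H: 13
  N: 1
  O: 2
Molecular formula: C8H13NO2.
Molar mass = 155.197 g/mol.
Mass from O: 2 × 15.999 = 31.998 g/mol.
%O = 31.998 / 155.197 × 100 = 20.62%.

20.62%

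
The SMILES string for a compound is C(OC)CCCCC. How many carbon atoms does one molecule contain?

7

Atom tally by fragment:
  CH3OCH2 → C:2 H:5 O:1
  CH2 → C:1 H:2
  CH2 → C:1 H:2
  CH2 → C:1 H:2
  CH2 → C:1 H:2
  CH3 → C:1 H:3
Element totals:
  C: 7
  H: 16
  O: 1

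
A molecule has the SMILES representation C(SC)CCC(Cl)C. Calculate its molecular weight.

152.68 g/mol

Atom tally by fragment:
  CH3SCH2 → C:2 H:5 S:1
  CH2 → C:1 H:2
  CH2 → C:1 H:2
  CH(Cl) → C:1 H:1 Cl:1
  CH3 → C:1 H:3
Element totals:
  C: 6
  H: 13
  Cl: 1
  S: 1
Molecular formula: C6H13ClS.
  M = 6(12.011) + 13(1.008) + 35.45 + 32.06
    = 72.066 + 13.104 + 35.450 + 32.060 = 152.680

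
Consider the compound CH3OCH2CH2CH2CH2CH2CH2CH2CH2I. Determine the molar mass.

270.15 g/mol

Atom tally by fragment:
  CH3OCH2 → C:2 H:5 O:1
  CH2 → C:1 H:2
  CH2 → C:1 H:2
  CH2 → C:1 H:2
  CH2 → C:1 H:2
  CH2 → C:1 H:2
  CH2 → C:1 H:2
  CH2I → C:1 H:2 I:1
Element totals:
  C: 9
  H: 19
  I: 1
  O: 1
Molecular formula: C9H19IO.
  M = 9(12.011) + 19(1.008) + 126.904 + 15.999
    = 108.099 + 19.152 + 126.904 + 15.999 = 270.154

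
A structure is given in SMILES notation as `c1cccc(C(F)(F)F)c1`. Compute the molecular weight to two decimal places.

Atom tally by fragment:
  benzene ring core → C:6 H:6
  (− 1 ring H displaced by substituents)
  + CF3 → C:1 F:3
Element totals:
  C: 7
  H: 5
  F: 3
Molecular formula: C7H5F3.
  M = 7(12.011) + 5(1.008) + 3(18.998)
    = 84.077 + 5.040 + 56.994 = 146.111

146.11 g/mol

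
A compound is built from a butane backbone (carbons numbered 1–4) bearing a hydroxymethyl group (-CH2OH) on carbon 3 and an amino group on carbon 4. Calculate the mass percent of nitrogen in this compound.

13.58%

Atom tally by fragment:
  CH3 → C:1 H:3
  CH2 → C:1 H:2
  CH(CH2OH) → C:2 H:4 O:1
  CH2NH2 → C:1 H:4 N:1
Element totals:
  C: 5
  H: 13
  N: 1
  O: 1
Molecular formula: C5H13NO.
Molar mass = 103.165 g/mol.
Mass from N: 1 × 14.007 = 14.007 g/mol.
%N = 14.007 / 103.165 × 100 = 13.58%.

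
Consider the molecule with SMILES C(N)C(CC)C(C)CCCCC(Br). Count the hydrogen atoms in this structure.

24

Atom tally by fragment:
  H2NCH2 → C:1 H:4 N:1
  CH(C2H5) → C:3 H:6
  CH(CH3) → C:2 H:4
  CH2 → C:1 H:2
  CH2 → C:1 H:2
  CH2 → C:1 H:2
  CH2 → C:1 H:2
  CH2Br → C:1 H:2 Br:1
Element totals:
  C: 11
  H: 24
  Br: 1
  N: 1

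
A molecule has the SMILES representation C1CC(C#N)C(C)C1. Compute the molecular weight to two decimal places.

Atom tally by fragment:
  cyclopentane ring core → C:5 H:10
  (− 2 ring H displaced by substituents)
  + CN → C:1 N:1
  + CH3 → C:1 H:3
Element totals:
  C: 7
  H: 11
  N: 1
Molecular formula: C7H11N.
  M = 7(12.011) + 11(1.008) + 14.007
    = 84.077 + 11.088 + 14.007 = 109.172

109.17 g/mol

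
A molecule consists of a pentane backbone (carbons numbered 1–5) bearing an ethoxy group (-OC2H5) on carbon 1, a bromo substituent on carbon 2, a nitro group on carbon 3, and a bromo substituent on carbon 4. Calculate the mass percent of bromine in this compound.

50.10%

Atom tally by fragment:
  C2H5OCH2 → C:3 H:7 O:1
  CH(Br) → C:1 H:1 Br:1
  CH(NO2) → C:1 H:1 N:1 O:2
  CH(Br) → C:1 H:1 Br:1
  CH3 → C:1 H:3
Element totals:
  C: 7
  H: 13
  Br: 2
  N: 1
  O: 3
Molecular formula: C7H13Br2NO3.
Molar mass = 318.993 g/mol.
Mass from Br: 2 × 79.904 = 159.808 g/mol.
%Br = 159.808 / 318.993 × 100 = 50.10%.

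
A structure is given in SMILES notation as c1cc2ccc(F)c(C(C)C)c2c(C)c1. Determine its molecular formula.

C14H15F

Atom tally by fragment:
  naphthalene ring system core → C:10 H:8
  (− 3 ring H displaced by substituents)
  + F → F:1
  + CH(CH3)2 → C:3 H:7
  + CH3 → C:1 H:3
Element totals:
  C: 14
  H: 15
  F: 1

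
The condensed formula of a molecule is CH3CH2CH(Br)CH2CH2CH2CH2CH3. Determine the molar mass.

Element totals:
  C: 8
  H: 17
  Br: 1
Molecular formula: C8H17Br.
  M = 8(12.011) + 17(1.008) + 79.904
    = 96.088 + 17.136 + 79.904 = 193.128

193.13 g/mol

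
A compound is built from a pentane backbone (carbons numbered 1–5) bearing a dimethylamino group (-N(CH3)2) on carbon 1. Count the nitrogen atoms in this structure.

1

Atom tally by fragment:
  (CH3)2NCH2 → C:3 H:8 N:1
  CH2 → C:1 H:2
  CH2 → C:1 H:2
  CH2 → C:1 H:2
  CH3 → C:1 H:3
Element totals:
  C: 7
  H: 17
  N: 1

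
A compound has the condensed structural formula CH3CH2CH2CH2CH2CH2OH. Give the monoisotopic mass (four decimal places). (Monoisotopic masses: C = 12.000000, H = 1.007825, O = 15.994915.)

102.1045

Element totals:
  C: 6
  H: 14
  O: 1
Molecular formula: C6H14O.
  M = 6(12.0) + 14(1.007825) + 15.994915
    = 72.000000 + 14.109550 + 15.994915 = 102.104465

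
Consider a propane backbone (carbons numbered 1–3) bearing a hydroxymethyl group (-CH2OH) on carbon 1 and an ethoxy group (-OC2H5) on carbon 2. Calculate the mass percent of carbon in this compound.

60.98%

Atom tally by fragment:
  HOCH2CH2 → C:2 H:5 O:1
  CH(OC2H5) → C:3 H:6 O:1
  CH3 → C:1 H:3
Element totals:
  C: 6
  H: 14
  O: 2
Molecular formula: C6H14O2.
Molar mass = 118.176 g/mol.
Mass from C: 6 × 12.011 = 72.066 g/mol.
%C = 72.066 / 118.176 × 100 = 60.98%.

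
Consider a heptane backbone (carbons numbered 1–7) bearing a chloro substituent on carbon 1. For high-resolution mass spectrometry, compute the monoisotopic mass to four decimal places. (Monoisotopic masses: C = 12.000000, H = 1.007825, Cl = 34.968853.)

Atom tally by fragment:
  ClCH2 → C:1 H:2 Cl:1
  CH2 → C:1 H:2
  CH2 → C:1 H:2
  CH2 → C:1 H:2
  CH2 → C:1 H:2
  CH2 → C:1 H:2
  CH3 → C:1 H:3
Element totals:
  C: 7
  H: 15
  Cl: 1
Molecular formula: C7H15Cl.
  M = 7(12.0) + 15(1.007825) + 34.968853
    = 84.000000 + 15.117375 + 34.968853 = 134.086228

134.0862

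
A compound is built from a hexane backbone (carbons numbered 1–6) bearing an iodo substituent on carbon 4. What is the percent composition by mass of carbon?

33.98%

Atom tally by fragment:
  CH3 → C:1 H:3
  CH2 → C:1 H:2
  CH2 → C:1 H:2
  CH(I) → C:1 H:1 I:1
  CH2 → C:1 H:2
  CH3 → C:1 H:3
Element totals:
  C: 6
  H: 13
  I: 1
Molecular formula: C6H13I.
Molar mass = 212.074 g/mol.
Mass from C: 6 × 12.011 = 72.066 g/mol.
%C = 72.066 / 212.074 × 100 = 33.98%.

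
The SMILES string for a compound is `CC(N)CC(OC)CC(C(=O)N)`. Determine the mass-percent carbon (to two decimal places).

Atom tally by fragment:
  CH3 → C:1 H:3
  CH(NH2) → C:1 H:3 N:1
  CH2 → C:1 H:2
  CH(OCH3) → C:2 H:4 O:1
  CH2 → C:1 H:2
  CH2CONH2 → C:2 H:4 O:1 N:1
Element totals:
  C: 8
  H: 18
  N: 2
  O: 2
Molecular formula: C8H18N2O2.
Molar mass = 174.244 g/mol.
Mass from C: 8 × 12.011 = 96.088 g/mol.
%C = 96.088 / 174.244 × 100 = 55.15%.

55.15%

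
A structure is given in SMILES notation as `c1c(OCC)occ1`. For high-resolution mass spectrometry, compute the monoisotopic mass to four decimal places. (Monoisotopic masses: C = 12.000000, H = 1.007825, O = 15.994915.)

Atom tally by fragment:
  furan ring core → C:4 H:4 O:1
  (− 1 ring H displaced by substituents)
  + OC2H5 → C:2 H:5 O:1
Element totals:
  C: 6
  H: 8
  O: 2
Molecular formula: C6H8O2.
  M = 6(12.0) + 8(1.007825) + 2(15.994915)
    = 72.000000 + 8.062600 + 31.989830 = 112.052430

112.0524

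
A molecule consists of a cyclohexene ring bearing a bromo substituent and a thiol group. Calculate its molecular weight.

193.10 g/mol

Atom tally by fragment:
  cyclohexene ring core → C:6 H:10
  (− 2 ring H displaced by substituents)
  + Br → Br:1
  + SH → S:1 H:1
Element totals:
  C: 6
  H: 9
  Br: 1
  S: 1
Molecular formula: C6H9BrS.
  M = 6(12.011) + 9(1.008) + 79.904 + 32.06
    = 72.066 + 9.072 + 79.904 + 32.060 = 193.102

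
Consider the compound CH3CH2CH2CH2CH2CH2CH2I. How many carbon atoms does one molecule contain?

Element totals:
  C: 7
  H: 15
  I: 1

7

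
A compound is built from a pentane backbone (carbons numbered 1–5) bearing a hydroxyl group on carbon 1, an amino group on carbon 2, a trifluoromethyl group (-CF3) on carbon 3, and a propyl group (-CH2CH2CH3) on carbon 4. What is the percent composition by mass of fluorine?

26.73%

Atom tally by fragment:
  HOCH2 → C:1 H:3 O:1
  CH(NH2) → C:1 H:3 N:1
  CH(CF3) → C:2 H:1 F:3
  CH(CH2CH2CH3) → C:4 H:8
  CH3 → C:1 H:3
Element totals:
  C: 9
  H: 18
  F: 3
  N: 1
  O: 1
Molecular formula: C9H18F3NO.
Molar mass = 213.243 g/mol.
Mass from F: 3 × 18.998 = 56.994 g/mol.
%F = 56.994 / 213.243 × 100 = 26.73%.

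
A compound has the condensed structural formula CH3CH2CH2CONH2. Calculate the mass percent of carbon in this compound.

55.15%

Element totals:
  C: 4
  H: 9
  N: 1
  O: 1
Molecular formula: C4H9NO.
Molar mass = 87.122 g/mol.
Mass from C: 4 × 12.011 = 48.044 g/mol.
%C = 48.044 / 87.122 × 100 = 55.15%.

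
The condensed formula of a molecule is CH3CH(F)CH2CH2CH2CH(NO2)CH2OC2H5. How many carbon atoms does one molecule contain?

Atom tally by fragment:
  CH3 → C:1 H:3
  CH(F) → C:1 H:1 F:1
  CH2 → C:1 H:2
  CH2 → C:1 H:2
  CH2 → C:1 H:2
  CH(NO2) → C:1 H:1 N:1 O:2
  CH2OC2H5 → C:3 H:7 O:1
Element totals:
  C: 9
  H: 18
  F: 1
  N: 1
  O: 3

9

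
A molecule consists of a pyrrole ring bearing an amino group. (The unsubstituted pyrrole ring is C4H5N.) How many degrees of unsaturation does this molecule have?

3

Atom tally by fragment:
  pyrrole ring core → C:4 H:5 N:1
  (− 1 ring H displaced by substituents)
  + NH2 → N:1 H:2
Element totals:
  C: 4
  H: 6
  N: 2
Molecular formula: C4H6N2.
DoU = (2C + 2 + N − H − X) / 2 = (2·4 + 2 + 2 − 6 − 0) / 2 = 3.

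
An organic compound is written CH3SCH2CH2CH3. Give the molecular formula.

C4H10S

Atom tally by fragment:
  CH3SCH2 → C:2 H:5 S:1
  CH2 → C:1 H:2
  CH3 → C:1 H:3
Element totals:
  C: 4
  H: 10
  S: 1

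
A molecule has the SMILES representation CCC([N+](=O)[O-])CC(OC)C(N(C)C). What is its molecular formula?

C9H20N2O3

Atom tally by fragment:
  CH3 → C:1 H:3
  CH2 → C:1 H:2
  CH(NO2) → C:1 H:1 N:1 O:2
  CH2 → C:1 H:2
  CH(OCH3) → C:2 H:4 O:1
  CH2N(CH3)2 → C:3 H:8 N:1
Element totals:
  C: 9
  H: 20
  N: 2
  O: 3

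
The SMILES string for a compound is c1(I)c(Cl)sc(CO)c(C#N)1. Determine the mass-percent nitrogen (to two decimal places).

4.68%

Atom tally by fragment:
  thiophene ring core → C:4 H:4 S:1
  (− 4 ring H displaced by substituents)
  + I → I:1
  + Cl → Cl:1
  + CH2OH → C:1 H:3 O:1
  + CN → C:1 N:1
Element totals:
  C: 6
  H: 3
  Cl: 1
  I: 1
  N: 1
  O: 1
  S: 1
Molecular formula: C6H3ClINOS.
Molar mass = 299.510 g/mol.
Mass from N: 1 × 14.007 = 14.007 g/mol.
%N = 14.007 / 299.510 × 100 = 4.68%.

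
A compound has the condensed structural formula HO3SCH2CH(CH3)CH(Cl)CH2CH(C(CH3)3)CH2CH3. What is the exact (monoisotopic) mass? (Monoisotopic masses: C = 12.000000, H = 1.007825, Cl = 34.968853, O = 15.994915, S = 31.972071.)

Element totals:
  C: 12
  H: 25
  Cl: 1
  O: 3
  S: 1
Molecular formula: C12H25ClO3S.
  M = 12(12.0) + 25(1.007825) + 34.968853 + 3(15.994915) + 31.972071
    = 144.000000 + 25.195625 + 34.968853 + 47.984745 + 31.972071 = 284.121294

284.1213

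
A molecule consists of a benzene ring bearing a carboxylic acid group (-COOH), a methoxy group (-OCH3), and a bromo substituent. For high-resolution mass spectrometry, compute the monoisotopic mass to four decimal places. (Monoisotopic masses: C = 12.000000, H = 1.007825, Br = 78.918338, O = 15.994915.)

229.9579

Atom tally by fragment:
  benzene ring core → C:6 H:6
  (− 3 ring H displaced by substituents)
  + COOH → C:1 H:1 O:2
  + OCH3 → C:1 H:3 O:1
  + Br → Br:1
Element totals:
  C: 8
  H: 7
  Br: 1
  O: 3
Molecular formula: C8H7BrO3.
  M = 8(12.0) + 7(1.007825) + 78.918338 + 3(15.994915)
    = 96.000000 + 7.054775 + 78.918338 + 47.984745 = 229.957858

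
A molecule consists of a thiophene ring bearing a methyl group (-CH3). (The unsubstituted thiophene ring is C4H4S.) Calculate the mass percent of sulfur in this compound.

Atom tally by fragment:
  thiophene ring core → C:4 H:4 S:1
  (− 1 ring H displaced by substituents)
  + CH3 → C:1 H:3
Element totals:
  C: 5
  H: 6
  S: 1
Molecular formula: C5H6S.
Molar mass = 98.163 g/mol.
Mass from S: 1 × 32.06 = 32.060 g/mol.
%S = 32.060 / 98.163 × 100 = 32.66%.

32.66%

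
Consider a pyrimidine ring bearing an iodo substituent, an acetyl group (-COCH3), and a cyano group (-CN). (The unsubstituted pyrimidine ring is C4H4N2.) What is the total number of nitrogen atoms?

Atom tally by fragment:
  pyrimidine ring core → C:4 H:4 N:2
  (− 3 ring H displaced by substituents)
  + I → I:1
  + COCH3 → C:2 H:3 O:1
  + CN → C:1 N:1
Element totals:
  C: 7
  H: 4
  I: 1
  N: 3
  O: 1

3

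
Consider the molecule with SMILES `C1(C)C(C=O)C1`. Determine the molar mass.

Atom tally by fragment:
  cyclopropane ring core → C:3 H:6
  (− 2 ring H displaced by substituents)
  + CH3 → C:1 H:3
  + CHO → C:1 H:1 O:1
Element totals:
  C: 5
  H: 8
  O: 1
Molecular formula: C5H8O.
  M = 5(12.011) + 8(1.008) + 15.999
    = 60.055 + 8.064 + 15.999 = 84.118

84.12 g/mol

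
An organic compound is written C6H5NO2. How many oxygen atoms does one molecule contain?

2

Atom tally by fragment:
  benzene ring core → C:6 H:6
  (− 1 ring H displaced by substituents)
  + NO2 → N:1 O:2
Element totals:
  C: 6
  H: 5
  N: 1
  O: 2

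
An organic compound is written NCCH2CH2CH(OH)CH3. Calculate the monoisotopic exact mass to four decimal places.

Atom tally by fragment:
  NCCH2 → C:2 H:2 N:1
  CH2 → C:1 H:2
  CH(OH) → C:1 H:2 O:1
  CH3 → C:1 H:3
Element totals:
  C: 5
  H: 9
  N: 1
  O: 1
Molecular formula: C5H9NO.
  M = 5(12.0) + 9(1.007825) + 14.003074 + 15.994915
    = 60.000000 + 9.070425 + 14.003074 + 15.994915 = 99.068414

99.0684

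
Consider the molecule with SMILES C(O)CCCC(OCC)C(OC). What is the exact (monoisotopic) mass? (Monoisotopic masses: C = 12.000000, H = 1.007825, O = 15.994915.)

176.1412

Atom tally by fragment:
  HOCH2 → C:1 H:3 O:1
  CH2 → C:1 H:2
  CH2 → C:1 H:2
  CH2 → C:1 H:2
  CH(OC2H5) → C:3 H:6 O:1
  CH2OCH3 → C:2 H:5 O:1
Element totals:
  C: 9
  H: 20
  O: 3
Molecular formula: C9H20O3.
  M = 9(12.0) + 20(1.007825) + 3(15.994915)
    = 108.000000 + 20.156500 + 47.984745 = 176.141245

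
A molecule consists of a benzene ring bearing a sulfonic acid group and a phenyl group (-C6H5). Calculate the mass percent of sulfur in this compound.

Atom tally by fragment:
  benzene ring core → C:6 H:6
  (− 2 ring H displaced by substituents)
  + SO3H → S:1 O:3 H:1
  + C6H5 → C:6 H:5
Element totals:
  C: 12
  H: 10
  O: 3
  S: 1
Molecular formula: C12H10O3S.
Molar mass = 234.269 g/mol.
Mass from S: 1 × 32.06 = 32.060 g/mol.
%S = 32.060 / 234.269 × 100 = 13.69%.

13.69%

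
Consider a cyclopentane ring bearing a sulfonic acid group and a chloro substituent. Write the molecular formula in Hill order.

Atom tally by fragment:
  cyclopentane ring core → C:5 H:10
  (− 2 ring H displaced by substituents)
  + SO3H → S:1 O:3 H:1
  + Cl → Cl:1
Element totals:
  C: 5
  H: 9
  Cl: 1
  O: 3
  S: 1

C5H9ClO3S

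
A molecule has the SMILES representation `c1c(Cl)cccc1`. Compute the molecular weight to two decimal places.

112.56 g/mol

Atom tally by fragment:
  benzene ring core → C:6 H:6
  (− 1 ring H displaced by substituents)
  + Cl → Cl:1
Element totals:
  C: 6
  H: 5
  Cl: 1
Molecular formula: C6H5Cl.
  M = 6(12.011) + 5(1.008) + 35.45
    = 72.066 + 5.040 + 35.450 = 112.556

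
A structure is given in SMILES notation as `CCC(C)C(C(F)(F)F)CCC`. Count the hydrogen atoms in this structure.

Atom tally by fragment:
  CH3 → C:1 H:3
  CH2 → C:1 H:2
  CH(CH3) → C:2 H:4
  CH(CF3) → C:2 H:1 F:3
  CH2 → C:1 H:2
  CH2 → C:1 H:2
  CH3 → C:1 H:3
Element totals:
  C: 9
  H: 17
  F: 3

17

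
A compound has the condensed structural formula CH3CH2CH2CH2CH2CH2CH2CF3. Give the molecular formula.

C8H15F3

Element totals:
  C: 8
  H: 15
  F: 3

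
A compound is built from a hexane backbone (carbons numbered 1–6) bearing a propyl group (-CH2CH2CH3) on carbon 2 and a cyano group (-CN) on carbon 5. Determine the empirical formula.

C10H19N

Atom tally by fragment:
  CH3 → C:1 H:3
  CH(CH2CH2CH3) → C:4 H:8
  CH2 → C:1 H:2
  CH2 → C:1 H:2
  CH(CN) → C:2 H:1 N:1
  CH3 → C:1 H:3
Element totals:
  C: 10
  H: 19
  N: 1
Molecular formula: C10H19N.
gcd of subscripts (10, 19, 1) = 1, so the empirical formula equals the molecular formula.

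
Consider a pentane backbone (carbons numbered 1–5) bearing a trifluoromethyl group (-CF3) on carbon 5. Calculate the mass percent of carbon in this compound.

Atom tally by fragment:
  CH3 → C:1 H:3
  CH2 → C:1 H:2
  CH2 → C:1 H:2
  CH2 → C:1 H:2
  CH2CF3 → C:2 H:2 F:3
Element totals:
  C: 6
  H: 11
  F: 3
Molecular formula: C6H11F3.
Molar mass = 140.148 g/mol.
Mass from C: 6 × 12.011 = 72.066 g/mol.
%C = 72.066 / 140.148 × 100 = 51.42%.

51.42%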